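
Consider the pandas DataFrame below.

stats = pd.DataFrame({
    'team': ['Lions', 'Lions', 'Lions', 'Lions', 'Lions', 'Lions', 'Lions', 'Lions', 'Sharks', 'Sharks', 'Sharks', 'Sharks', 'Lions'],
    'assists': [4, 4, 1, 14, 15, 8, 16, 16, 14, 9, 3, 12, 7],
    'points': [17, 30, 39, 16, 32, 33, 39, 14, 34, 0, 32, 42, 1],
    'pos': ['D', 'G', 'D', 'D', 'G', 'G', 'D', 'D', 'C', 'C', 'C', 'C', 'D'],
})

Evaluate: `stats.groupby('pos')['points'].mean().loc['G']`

31.6666666667

group by pos, mean of points:
pos
C    27.000000
D    21.000000
G    31.666667
Name: points, dtype: float64
Finally, value at index 'G' = 31.6666666667.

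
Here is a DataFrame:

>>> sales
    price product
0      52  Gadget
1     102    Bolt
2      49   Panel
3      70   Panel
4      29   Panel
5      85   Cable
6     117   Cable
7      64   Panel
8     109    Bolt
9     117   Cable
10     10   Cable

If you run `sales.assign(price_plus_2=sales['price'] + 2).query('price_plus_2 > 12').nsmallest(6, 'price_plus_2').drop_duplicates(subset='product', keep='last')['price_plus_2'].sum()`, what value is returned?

213

add column price_plus_2 = sales['price'] + 2:
    price product  price_plus_2
0      52  Gadget            54
1     102    Bolt           104
2      49   Panel            51
3      70   Panel            72
4      29   Panel            31
5      85   Cable            87
6     117   Cable           119
7      64   Panel            66
8     109    Bolt           111
9     117   Cable           119
10     10   Cable            12
filter rows where price_plus_2 > 12:
   price product  price_plus_2
0     52  Gadget            54
1    102    Bolt           104
2     49   Panel            51
3     70   Panel            72
4     29   Panel            31
5     85   Cable            87
6    117   Cable           119
7     64   Panel            66
8    109    Bolt           111
9    117   Cable           119
take 6 rows with smallest price_plus_2:
   price product  price_plus_2
4     29   Panel            31
2     49   Panel            51
0     52  Gadget            54
7     64   Panel            66
3     70   Panel            72
5     85   Cable            87
drop duplicate product (keep=last):
   price product  price_plus_2
0     52  Gadget            54
3     70   Panel            72
5     85   Cable            87
Taking the sum of column 'price_plus_2' gives 213.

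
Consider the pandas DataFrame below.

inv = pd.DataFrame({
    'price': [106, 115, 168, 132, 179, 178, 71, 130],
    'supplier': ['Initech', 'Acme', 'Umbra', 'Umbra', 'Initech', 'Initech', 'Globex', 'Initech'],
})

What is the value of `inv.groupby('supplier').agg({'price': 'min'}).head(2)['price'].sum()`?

group by supplier, min of price:
          price
supplier       
Acme        115
Globex       71
Initech     106
Umbra       132
take first 2 rows:
          price
supplier       
Acme        115
Globex       71

186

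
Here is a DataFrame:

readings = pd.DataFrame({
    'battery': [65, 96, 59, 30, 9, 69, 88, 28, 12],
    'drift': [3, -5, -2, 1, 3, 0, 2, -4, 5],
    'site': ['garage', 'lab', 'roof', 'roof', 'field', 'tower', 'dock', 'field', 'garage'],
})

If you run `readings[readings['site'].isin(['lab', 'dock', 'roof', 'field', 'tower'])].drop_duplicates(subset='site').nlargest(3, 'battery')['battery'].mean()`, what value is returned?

84.3333333333

filter rows where site in ['lab', 'dock', 'roof', 'field', 'tower']:
   battery  drift   site
1       96     -5    lab
2       59     -2   roof
3       30      1   roof
4        9      3  field
5       69      0  tower
6       88      2   dock
7       28     -4  field
drop duplicate site (keep=first):
   battery  drift   site
1       96     -5    lab
2       59     -2   roof
4        9      3  field
5       69      0  tower
6       88      2   dock
take 3 rows with largest battery:
   battery  drift   site
1       96     -5    lab
6       88      2   dock
5       69      0  tower
Hence 84.3333333333.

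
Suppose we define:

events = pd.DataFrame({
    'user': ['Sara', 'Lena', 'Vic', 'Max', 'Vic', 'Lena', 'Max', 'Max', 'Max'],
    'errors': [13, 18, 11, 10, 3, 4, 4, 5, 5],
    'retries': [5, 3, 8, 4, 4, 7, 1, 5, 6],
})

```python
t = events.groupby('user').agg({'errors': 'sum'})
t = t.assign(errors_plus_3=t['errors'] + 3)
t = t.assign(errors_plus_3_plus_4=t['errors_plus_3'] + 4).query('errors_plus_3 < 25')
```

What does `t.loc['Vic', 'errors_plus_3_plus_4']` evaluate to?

21

group by user, sum of errors:
      errors
user        
Lena      22
Max       24
Sara      13
Vic       14
add column errors_plus_3 = t['errors'] + 3:
      errors  errors_plus_3
user                       
Lena      22             25
Max       24             27
Sara      13             16
Vic       14             17
add column errors_plus_3_plus_4 = t['errors_plus_3'] + 4:
      errors  errors_plus_3  errors_plus_3_plus_4
user                                             
Lena      22             25                    29
Max       24             27                    31
Sara      13             16                    20
Vic       14             17                    21
filter rows where errors_plus_3 < 25:
      errors  errors_plus_3  errors_plus_3_plus_4
user                                             
Sara      13             16                    20
Vic       14             17                    21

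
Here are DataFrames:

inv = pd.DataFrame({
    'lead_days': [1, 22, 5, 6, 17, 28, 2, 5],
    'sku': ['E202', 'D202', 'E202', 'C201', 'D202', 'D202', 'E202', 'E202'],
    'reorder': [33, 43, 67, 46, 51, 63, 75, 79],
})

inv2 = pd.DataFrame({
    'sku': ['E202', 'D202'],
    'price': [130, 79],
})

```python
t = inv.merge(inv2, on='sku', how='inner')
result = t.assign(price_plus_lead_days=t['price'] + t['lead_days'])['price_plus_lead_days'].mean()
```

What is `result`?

119.571428571

merge on 'sku' (how='inner') → 7 rows:
   lead_days   sku  reorder  price
0          1  E202       33    130
1         22  D202       43     79
2          5  E202       67    130
3         17  D202       51     79
4         28  D202       63     79
5          2  E202       75    130
6          5  E202       79    130
add column price_plus_lead_days = t['price'] + t['lead_days']:
   lead_days   sku  reorder  price  price_plus_lead_days
0          1  E202       33    130                   131
1         22  D202       43     79                   101
2          5  E202       67    130                   135
3         17  D202       51     79                    96
4         28  D202       63     79                   107
5          2  E202       75    130                   132
6          5  E202       79    130                   135
Reading off the mean of column 'price_plus_lead_days', we get 119.571428571.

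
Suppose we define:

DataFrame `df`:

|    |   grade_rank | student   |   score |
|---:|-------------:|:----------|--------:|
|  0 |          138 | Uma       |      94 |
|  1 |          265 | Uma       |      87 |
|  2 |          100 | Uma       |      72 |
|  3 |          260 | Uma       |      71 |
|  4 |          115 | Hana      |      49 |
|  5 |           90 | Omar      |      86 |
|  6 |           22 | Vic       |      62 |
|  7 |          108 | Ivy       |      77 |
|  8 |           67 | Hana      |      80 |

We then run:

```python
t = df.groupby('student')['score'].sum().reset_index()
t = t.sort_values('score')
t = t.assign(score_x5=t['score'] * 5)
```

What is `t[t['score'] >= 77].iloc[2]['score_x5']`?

group by student, sum of score:
student
Hana    129
Ivy      77
Omar     86
Uma     324
Vic      62
Name: score, dtype: int64
reset_index():
  student  score
0    Hana    129
1     Ivy     77
2    Omar     86
3     Uma    324
4     Vic     62
sort by score:
  student  score
4     Vic     62
1     Ivy     77
2    Omar     86
0    Hana    129
3     Uma    324
add column score_x5 = t['score'] * 5:
  student  score  score_x5
4     Vic     62       310
1     Ivy     77       385
2    Omar     86       430
0    Hana    129       645
3     Uma    324      1620
filter rows where score >= 77:
  student  score  score_x5
1     Ivy     77       385
2    Omar     86       430
0    Hana    129       645
3     Uma    324      1620
Hence 645.

645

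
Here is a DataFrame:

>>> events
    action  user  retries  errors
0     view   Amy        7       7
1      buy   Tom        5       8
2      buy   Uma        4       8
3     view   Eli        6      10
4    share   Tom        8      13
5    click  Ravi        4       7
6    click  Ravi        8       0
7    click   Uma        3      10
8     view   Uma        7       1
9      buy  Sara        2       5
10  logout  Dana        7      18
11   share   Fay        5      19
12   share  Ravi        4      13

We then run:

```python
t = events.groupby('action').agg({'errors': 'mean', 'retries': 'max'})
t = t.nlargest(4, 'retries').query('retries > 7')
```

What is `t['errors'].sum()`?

group by action: mean(errors), max(retries):
           errors  retries
action                    
buy      7.000000        5
click    5.666667        8
logout  18.000000        7
share   15.000000        8
view     6.000000        7
take 4 rows with largest retries:
           errors  retries
action                    
click    5.666667        8
share   15.000000        8
logout  18.000000        7
view     6.000000        7
filter rows where retries > 7:
           errors  retries
action                    
click    5.666667        8
share   15.000000        8
Finally, sum of column 'errors' = 20.6666666667.

20.6666666667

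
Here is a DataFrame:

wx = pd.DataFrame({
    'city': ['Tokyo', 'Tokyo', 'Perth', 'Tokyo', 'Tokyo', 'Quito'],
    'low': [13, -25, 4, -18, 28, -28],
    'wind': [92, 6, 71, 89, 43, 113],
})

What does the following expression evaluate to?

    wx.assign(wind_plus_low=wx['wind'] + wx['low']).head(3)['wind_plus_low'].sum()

add column wind_plus_low = wx['wind'] + wx['low']:
    city  low  wind  wind_plus_low
0  Tokyo   13    92            105
1  Tokyo  -25     6            -19
2  Perth    4    71             75
3  Tokyo  -18    89             71
4  Tokyo   28    43             71
5  Quito  -28   113             85
take first 3 rows:
    city  low  wind  wind_plus_low
0  Tokyo   13    92            105
1  Tokyo  -25     6            -19
2  Perth    4    71             75
Then the sum of column 'wind_plus_low': 161

161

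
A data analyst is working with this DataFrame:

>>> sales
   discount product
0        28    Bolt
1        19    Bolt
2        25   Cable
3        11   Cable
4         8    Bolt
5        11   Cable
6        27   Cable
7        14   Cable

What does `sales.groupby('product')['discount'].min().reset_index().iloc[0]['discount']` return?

8

group by product, min of discount:
product
Bolt      8
Cable    11
Name: discount, dtype: int64
reset_index():
  product  discount
0    Bolt         8
1   Cable        11
Reading off the value at position 0, column 'discount', we get 8.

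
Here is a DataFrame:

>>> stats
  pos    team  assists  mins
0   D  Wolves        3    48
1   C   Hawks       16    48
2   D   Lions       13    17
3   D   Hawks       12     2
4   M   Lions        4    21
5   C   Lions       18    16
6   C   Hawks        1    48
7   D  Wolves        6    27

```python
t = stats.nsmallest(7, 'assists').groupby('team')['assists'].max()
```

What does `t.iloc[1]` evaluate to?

take 7 rows with smallest assists:
  pos    team  assists  mins
6   C   Hawks        1    48
0   D  Wolves        3    48
4   M   Lions        4    21
7   D  Wolves        6    27
3   D   Hawks       12     2
2   D   Lions       13    17
1   C   Hawks       16    48
group by team, max of assists:
team
Hawks     16
Lions     13
Wolves     6
Name: assists, dtype: int64
Then the value at position 1: 13

13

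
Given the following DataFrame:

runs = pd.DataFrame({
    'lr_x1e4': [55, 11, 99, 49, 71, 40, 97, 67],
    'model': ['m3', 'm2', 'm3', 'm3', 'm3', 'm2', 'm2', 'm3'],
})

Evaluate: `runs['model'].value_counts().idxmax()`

value_counts of model:
model
m3    5
m2    3
Name: count, dtype: int64
Taking the label with the largest value gives m3.

m3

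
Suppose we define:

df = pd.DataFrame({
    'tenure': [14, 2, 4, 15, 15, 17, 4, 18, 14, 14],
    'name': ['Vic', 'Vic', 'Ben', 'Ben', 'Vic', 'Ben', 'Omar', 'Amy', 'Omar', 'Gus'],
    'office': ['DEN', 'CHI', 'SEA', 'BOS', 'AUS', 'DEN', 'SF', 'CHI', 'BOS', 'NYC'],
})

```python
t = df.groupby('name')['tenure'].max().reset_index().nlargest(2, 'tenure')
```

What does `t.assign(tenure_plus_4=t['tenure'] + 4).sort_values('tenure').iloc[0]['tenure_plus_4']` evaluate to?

group by name, max of tenure:
name
Amy     18
Ben     17
Gus     14
Omar    14
Vic     15
Name: tenure, dtype: int64
reset_index():
   name  tenure
0   Amy      18
1   Ben      17
2   Gus      14
3  Omar      14
4   Vic      15
take 2 rows with largest tenure:
  name  tenure
0  Amy      18
1  Ben      17
add column tenure_plus_4 = t['tenure'] + 4:
  name  tenure  tenure_plus_4
0  Amy      18             22
1  Ben      17             21
sort by tenure:
  name  tenure  tenure_plus_4
1  Ben      17             21
0  Amy      18             22

21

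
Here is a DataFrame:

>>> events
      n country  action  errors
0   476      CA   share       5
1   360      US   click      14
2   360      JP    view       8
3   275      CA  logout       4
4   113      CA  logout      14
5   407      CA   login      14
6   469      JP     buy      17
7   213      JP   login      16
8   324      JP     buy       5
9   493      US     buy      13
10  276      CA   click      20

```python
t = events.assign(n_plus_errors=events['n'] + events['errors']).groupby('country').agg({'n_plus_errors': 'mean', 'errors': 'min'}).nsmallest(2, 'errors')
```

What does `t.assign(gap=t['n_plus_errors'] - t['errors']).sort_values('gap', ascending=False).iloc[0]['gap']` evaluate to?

add column n_plus_errors = events['n'] + events['errors']:
      n country  action  errors  n_plus_errors
0   476      CA   share       5            481
1   360      US   click      14            374
2   360      JP    view       8            368
3   275      CA  logout       4            279
4   113      CA  logout      14            127
5   407      CA   login      14            421
6   469      JP     buy      17            486
7   213      JP   login      16            229
8   324      JP     buy       5            329
9   493      US     buy      13            506
10  276      CA   click      20            296
group by country: mean(n_plus_errors), min(errors):
         n_plus_errors  errors
country                       
CA               320.8       4
JP               353.0       5
US               440.0      13
take 2 rows with smallest errors:
         n_plus_errors  errors
country                       
CA               320.8       4
JP               353.0       5
add column gap = t['n_plus_errors'] - t['errors']:
         n_plus_errors  errors    gap
country                              
CA               320.8       4  316.8
JP               353.0       5  348.0
sort by gap descending:
         n_plus_errors  errors    gap
country                              
JP               353.0       5  348.0
CA               320.8       4  316.8

348.0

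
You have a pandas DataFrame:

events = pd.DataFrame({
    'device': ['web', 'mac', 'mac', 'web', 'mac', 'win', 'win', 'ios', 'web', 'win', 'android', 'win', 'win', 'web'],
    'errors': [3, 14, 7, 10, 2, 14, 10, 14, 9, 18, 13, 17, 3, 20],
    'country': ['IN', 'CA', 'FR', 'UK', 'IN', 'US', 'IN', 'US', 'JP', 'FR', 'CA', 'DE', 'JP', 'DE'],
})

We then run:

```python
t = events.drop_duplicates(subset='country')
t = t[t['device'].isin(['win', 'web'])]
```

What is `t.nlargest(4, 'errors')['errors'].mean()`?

drop duplicate country (keep=first):
   device  errors country
0     web       3      IN
1     mac      14      CA
2     mac       7      FR
3     web      10      UK
5     win      14      US
8     web       9      JP
11    win      17      DE
filter rows where device in ['win', 'web']:
   device  errors country
0     web       3      IN
3     web      10      UK
5     win      14      US
8     web       9      JP
11    win      17      DE
take 4 rows with largest errors:
   device  errors country
11    win      17      DE
5     win      14      US
3     web      10      UK
8     web       9      JP

12.5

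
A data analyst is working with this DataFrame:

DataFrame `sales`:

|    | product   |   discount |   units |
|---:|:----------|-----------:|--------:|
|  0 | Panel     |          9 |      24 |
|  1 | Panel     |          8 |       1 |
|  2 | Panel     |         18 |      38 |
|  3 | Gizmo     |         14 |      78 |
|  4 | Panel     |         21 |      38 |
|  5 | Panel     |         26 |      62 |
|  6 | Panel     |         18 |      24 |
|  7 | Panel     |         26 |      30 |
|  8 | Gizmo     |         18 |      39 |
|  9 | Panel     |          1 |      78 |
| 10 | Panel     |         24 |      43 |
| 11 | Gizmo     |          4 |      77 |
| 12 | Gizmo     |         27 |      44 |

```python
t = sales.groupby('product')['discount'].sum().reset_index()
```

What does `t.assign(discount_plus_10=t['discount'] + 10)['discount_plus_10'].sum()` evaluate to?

group by product, sum of discount:
product
Gizmo     63
Panel    151
Name: discount, dtype: int64
reset_index():
  product  discount
0   Gizmo        63
1   Panel       151
add column discount_plus_10 = t['discount'] + 10:
  product  discount  discount_plus_10
0   Gizmo        63                73
1   Panel       151               161
So sum() = 234.

234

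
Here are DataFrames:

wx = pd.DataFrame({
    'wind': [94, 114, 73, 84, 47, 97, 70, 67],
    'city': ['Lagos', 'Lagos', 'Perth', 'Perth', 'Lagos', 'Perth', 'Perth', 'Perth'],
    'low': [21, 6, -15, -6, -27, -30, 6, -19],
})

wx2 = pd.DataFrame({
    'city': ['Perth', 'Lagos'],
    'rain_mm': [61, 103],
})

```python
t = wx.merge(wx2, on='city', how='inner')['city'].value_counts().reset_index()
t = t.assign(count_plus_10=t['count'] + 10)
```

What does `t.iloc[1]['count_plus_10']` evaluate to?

merge on 'city' (how='inner') → 8 rows:
   wind   city  low  rain_mm
0    94  Lagos   21      103
1   114  Lagos    6      103
2    73  Perth  -15       61
3    84  Perth   -6       61
4    47  Lagos  -27      103
5    97  Perth  -30       61
6    70  Perth    6       61
7    67  Perth  -19       61
value_counts of city:
city
Perth    5
Lagos    3
Name: count, dtype: int64
reset_index():
    city  count
0  Perth      5
1  Lagos      3
add column count_plus_10 = t['count'] + 10:
    city  count  count_plus_10
0  Perth      5             15
1  Lagos      3             13
value at position 1, column 'count_plus_10' → 13

13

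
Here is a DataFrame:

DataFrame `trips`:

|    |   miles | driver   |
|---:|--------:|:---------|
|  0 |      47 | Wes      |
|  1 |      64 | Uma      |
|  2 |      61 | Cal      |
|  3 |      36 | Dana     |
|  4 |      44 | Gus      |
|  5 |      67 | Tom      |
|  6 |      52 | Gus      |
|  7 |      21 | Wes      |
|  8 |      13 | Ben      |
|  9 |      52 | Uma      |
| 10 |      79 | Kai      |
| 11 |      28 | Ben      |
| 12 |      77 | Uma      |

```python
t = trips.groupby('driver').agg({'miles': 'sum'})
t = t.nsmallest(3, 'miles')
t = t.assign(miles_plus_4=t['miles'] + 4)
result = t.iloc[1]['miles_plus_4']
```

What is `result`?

45

group by driver, sum of miles:
        miles
driver       
Ben        41
Cal        61
Dana       36
Gus        96
Kai        79
Tom        67
Uma       193
Wes        68
take 3 rows with smallest miles:
        miles
driver       
Dana       36
Ben        41
Cal        61
add column miles_plus_4 = t['miles'] + 4:
        miles  miles_plus_4
driver                     
Dana       36            40
Ben        41            45
Cal        61            65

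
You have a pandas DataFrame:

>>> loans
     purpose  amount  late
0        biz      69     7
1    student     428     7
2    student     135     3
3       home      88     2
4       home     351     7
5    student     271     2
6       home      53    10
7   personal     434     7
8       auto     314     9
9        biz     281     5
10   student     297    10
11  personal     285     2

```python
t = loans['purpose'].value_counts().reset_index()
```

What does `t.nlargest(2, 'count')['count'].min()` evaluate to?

value_counts of purpose:
purpose
student     4
home        3
biz         2
personal    2
auto        1
Name: count, dtype: int64
reset_index():
    purpose  count
0   student      4
1      home      3
2       biz      2
3  personal      2
4      auto      1
take 2 rows with largest count:
   purpose  count
0  student      4
1     home      3

3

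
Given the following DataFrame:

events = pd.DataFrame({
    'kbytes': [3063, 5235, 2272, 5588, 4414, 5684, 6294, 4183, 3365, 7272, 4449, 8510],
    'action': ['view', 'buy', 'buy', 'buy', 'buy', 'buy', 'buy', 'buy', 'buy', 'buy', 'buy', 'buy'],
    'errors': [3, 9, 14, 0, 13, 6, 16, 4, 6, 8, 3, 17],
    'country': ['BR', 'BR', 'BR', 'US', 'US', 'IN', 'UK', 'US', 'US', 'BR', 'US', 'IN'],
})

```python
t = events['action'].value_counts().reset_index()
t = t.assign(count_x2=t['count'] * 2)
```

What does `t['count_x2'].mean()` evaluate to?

12.0

value_counts of action:
action
buy     11
view     1
Name: count, dtype: int64
reset_index():
  action  count
0    buy     11
1   view      1
add column count_x2 = t['count'] * 2:
  action  count  count_x2
0    buy     11        22
1   view      1         2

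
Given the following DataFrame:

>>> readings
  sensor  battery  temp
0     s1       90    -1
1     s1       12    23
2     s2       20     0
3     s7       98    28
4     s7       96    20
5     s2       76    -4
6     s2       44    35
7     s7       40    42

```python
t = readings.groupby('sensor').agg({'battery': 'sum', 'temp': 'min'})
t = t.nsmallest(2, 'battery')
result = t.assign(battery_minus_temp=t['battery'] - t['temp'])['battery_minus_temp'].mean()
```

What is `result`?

123.5

group by sensor: sum(battery), min(temp):
        battery  temp
sensor               
s1          102    -1
s2          140    -4
s7          234    20
take 2 rows with smallest battery:
        battery  temp
sensor               
s1          102    -1
s2          140    -4
add column battery_minus_temp = t['battery'] - t['temp']:
        battery  temp  battery_minus_temp
sensor                                   
s1          102    -1                 103
s2          140    -4                 144
Hence 123.5.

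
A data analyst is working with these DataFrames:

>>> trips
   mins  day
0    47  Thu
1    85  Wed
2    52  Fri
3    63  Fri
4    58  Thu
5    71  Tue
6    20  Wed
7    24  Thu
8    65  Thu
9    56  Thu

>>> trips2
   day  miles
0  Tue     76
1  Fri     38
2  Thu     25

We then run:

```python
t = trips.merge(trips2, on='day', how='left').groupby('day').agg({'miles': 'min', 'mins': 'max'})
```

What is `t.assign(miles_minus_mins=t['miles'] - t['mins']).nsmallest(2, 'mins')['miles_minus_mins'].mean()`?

merge on 'day' (how='left') → 10 rows:
   mins  day  miles
0    47  Thu   25.0
1    85  Wed    NaN
2    52  Fri   38.0
3    63  Fri   38.0
4    58  Thu   25.0
5    71  Tue   76.0
6    20  Wed    NaN
7    24  Thu   25.0
8    65  Thu   25.0
9    56  Thu   25.0
group by day: min(miles), max(mins):
     miles  mins
day             
Fri   38.0    63
Thu   25.0    65
Tue   76.0    71
Wed    NaN    85
add column miles_minus_mins = t['miles'] - t['mins']:
     miles  mins  miles_minus_mins
day                               
Fri   38.0    63             -25.0
Thu   25.0    65             -40.0
Tue   76.0    71               5.0
Wed    NaN    85               NaN
take 2 rows with smallest mins:
     miles  mins  miles_minus_mins
day                               
Fri   38.0    63             -25.0
Thu   25.0    65             -40.0
Taking the mean of column 'miles_minus_mins' gives -32.5.

-32.5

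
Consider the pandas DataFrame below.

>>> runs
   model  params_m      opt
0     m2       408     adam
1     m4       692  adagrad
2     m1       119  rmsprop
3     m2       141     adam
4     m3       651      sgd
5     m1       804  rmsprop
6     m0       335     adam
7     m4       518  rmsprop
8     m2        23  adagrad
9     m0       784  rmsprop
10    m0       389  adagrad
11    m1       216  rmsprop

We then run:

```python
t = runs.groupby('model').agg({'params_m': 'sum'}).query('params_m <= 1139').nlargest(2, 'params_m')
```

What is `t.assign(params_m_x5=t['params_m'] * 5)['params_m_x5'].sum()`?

8950

group by model, sum of params_m:
       params_m
model          
m0         1508
m1         1139
m2          572
m3          651
m4         1210
filter rows where params_m <= 1139:
       params_m
model          
m1         1139
m2          572
m3          651
take 2 rows with largest params_m:
       params_m
model          
m1         1139
m3          651
add column params_m_x5 = t['params_m'] * 5:
       params_m  params_m_x5
model                       
m1         1139         5695
m3          651         3255
Reading off the sum of column 'params_m_x5', we get 8950.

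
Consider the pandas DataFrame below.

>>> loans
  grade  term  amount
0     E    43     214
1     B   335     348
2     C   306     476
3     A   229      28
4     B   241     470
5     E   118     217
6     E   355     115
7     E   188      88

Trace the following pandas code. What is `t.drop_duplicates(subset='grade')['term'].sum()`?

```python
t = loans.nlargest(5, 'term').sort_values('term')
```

take 5 rows with largest term:
  grade  term  amount
6     E   355     115
1     B   335     348
2     C   306     476
4     B   241     470
3     A   229      28
sort by term:
  grade  term  amount
3     A   229      28
4     B   241     470
2     C   306     476
1     B   335     348
6     E   355     115
drop duplicate grade (keep=first):
  grade  term  amount
3     A   229      28
4     B   241     470
2     C   306     476
6     E   355     115
sum of column 'term' → 1131

1131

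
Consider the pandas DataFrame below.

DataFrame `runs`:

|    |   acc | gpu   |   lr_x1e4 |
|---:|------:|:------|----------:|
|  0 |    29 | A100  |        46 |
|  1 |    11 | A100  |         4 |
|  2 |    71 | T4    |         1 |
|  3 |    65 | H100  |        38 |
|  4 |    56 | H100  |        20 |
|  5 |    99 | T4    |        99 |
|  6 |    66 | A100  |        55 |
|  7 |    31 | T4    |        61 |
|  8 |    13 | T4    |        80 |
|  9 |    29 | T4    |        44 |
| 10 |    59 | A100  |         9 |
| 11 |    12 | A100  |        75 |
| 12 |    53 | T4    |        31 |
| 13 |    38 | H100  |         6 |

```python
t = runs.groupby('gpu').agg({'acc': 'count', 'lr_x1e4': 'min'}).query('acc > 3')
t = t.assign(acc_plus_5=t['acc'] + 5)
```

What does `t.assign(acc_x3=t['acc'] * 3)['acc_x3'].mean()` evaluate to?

group by gpu: count(acc), min(lr_x1e4):
      acc  lr_x1e4
gpu               
A100    5        4
H100    3        6
T4      6        1
filter rows where acc > 3:
      acc  lr_x1e4
gpu               
A100    5        4
T4      6        1
add column acc_plus_5 = t['acc'] + 5:
      acc  lr_x1e4  acc_plus_5
gpu                           
A100    5        4          10
T4      6        1          11
add column acc_x3 = t['acc'] * 3:
      acc  lr_x1e4  acc_plus_5  acc_x3
gpu                                   
A100    5        4          10      15
T4      6        1          11      18
Taking the mean of column 'acc_x3' gives 16.5.

16.5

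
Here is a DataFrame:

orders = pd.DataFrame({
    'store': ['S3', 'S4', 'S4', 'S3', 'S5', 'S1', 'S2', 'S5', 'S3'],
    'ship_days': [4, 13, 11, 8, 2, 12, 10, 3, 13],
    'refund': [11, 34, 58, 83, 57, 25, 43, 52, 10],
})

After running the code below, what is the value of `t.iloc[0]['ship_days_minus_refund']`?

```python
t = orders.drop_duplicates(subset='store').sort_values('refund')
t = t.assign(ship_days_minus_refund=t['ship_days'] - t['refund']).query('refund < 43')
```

drop duplicate store (keep=first):
  store  ship_days  refund
0    S3          4      11
1    S4         13      34
4    S5          2      57
5    S1         12      25
6    S2         10      43
sort by refund:
  store  ship_days  refund
0    S3          4      11
5    S1         12      25
1    S4         13      34
6    S2         10      43
4    S5          2      57
add column ship_days_minus_refund = t['ship_days'] - t['refund']:
  store  ship_days  refund  ship_days_minus_refund
0    S3          4      11                      -7
5    S1         12      25                     -13
1    S4         13      34                     -21
6    S2         10      43                     -33
4    S5          2      57                     -55
filter rows where refund < 43:
  store  ship_days  refund  ship_days_minus_refund
0    S3          4      11                      -7
5    S1         12      25                     -13
1    S4         13      34                     -21

-7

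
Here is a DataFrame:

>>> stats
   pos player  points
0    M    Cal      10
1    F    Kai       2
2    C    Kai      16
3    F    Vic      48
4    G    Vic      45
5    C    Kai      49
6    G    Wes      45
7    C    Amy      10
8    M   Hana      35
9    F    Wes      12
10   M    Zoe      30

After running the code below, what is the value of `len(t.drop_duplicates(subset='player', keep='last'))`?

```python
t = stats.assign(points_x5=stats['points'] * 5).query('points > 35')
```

3

add column points_x5 = stats['points'] * 5:
   pos player  points  points_x5
0    M    Cal      10         50
1    F    Kai       2         10
2    C    Kai      16         80
3    F    Vic      48        240
4    G    Vic      45        225
5    C    Kai      49        245
6    G    Wes      45        225
7    C    Amy      10         50
8    M   Hana      35        175
9    F    Wes      12         60
10   M    Zoe      30        150
filter rows where points > 35:
  pos player  points  points_x5
3   F    Vic      48        240
4   G    Vic      45        225
5   C    Kai      49        245
6   G    Wes      45        225
drop duplicate player (keep=last):
  pos player  points  points_x5
4   G    Vic      45        225
5   C    Kai      49        245
6   G    Wes      45        225
Taking the number of rows gives 3.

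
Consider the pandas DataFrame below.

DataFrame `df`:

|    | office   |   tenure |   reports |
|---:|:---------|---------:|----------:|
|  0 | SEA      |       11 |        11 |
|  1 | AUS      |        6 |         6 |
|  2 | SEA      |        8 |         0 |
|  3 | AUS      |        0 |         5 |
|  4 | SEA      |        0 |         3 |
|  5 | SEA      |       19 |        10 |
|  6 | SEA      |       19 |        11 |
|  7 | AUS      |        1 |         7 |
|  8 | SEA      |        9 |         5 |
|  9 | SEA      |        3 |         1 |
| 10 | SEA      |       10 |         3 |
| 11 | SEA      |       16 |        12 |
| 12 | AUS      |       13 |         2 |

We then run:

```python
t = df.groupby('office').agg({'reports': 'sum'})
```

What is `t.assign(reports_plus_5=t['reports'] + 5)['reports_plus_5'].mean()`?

43.0

group by office, sum of reports:
        reports
office         
AUS          20
SEA          56
add column reports_plus_5 = t['reports'] + 5:
        reports  reports_plus_5
office                         
AUS          20              25
SEA          56              61
mean of column 'reports_plus_5' → 43.0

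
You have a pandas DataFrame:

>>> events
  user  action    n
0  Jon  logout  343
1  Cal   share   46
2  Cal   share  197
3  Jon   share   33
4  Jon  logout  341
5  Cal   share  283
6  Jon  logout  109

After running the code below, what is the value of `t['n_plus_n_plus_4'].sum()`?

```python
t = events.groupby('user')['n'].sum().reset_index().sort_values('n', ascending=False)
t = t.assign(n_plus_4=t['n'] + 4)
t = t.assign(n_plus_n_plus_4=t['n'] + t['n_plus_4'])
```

2712

group by user, sum of n:
user
Cal    526
Jon    826
Name: n, dtype: int64
reset_index():
  user    n
0  Cal  526
1  Jon  826
sort by n descending:
  user    n
1  Jon  826
0  Cal  526
add column n_plus_4 = t['n'] + 4:
  user    n  n_plus_4
1  Jon  826       830
0  Cal  526       530
add column n_plus_n_plus_4 = t['n'] + t['n_plus_4']:
  user    n  n_plus_4  n_plus_n_plus_4
1  Jon  826       830             1656
0  Cal  526       530             1056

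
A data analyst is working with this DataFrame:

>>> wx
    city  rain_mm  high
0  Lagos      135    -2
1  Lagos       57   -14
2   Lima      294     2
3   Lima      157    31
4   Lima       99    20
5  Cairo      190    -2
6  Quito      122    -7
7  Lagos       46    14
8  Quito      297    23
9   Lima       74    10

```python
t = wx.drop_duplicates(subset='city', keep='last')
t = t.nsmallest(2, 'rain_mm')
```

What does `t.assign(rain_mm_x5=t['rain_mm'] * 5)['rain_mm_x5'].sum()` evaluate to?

600

drop duplicate city (keep=last):
    city  rain_mm  high
5  Cairo      190    -2
7  Lagos       46    14
8  Quito      297    23
9   Lima       74    10
take 2 rows with smallest rain_mm:
    city  rain_mm  high
7  Lagos       46    14
9   Lima       74    10
add column rain_mm_x5 = t['rain_mm'] * 5:
    city  rain_mm  high  rain_mm_x5
7  Lagos       46    14         230
9   Lima       74    10         370
Taking the sum of column 'rain_mm_x5' gives 600.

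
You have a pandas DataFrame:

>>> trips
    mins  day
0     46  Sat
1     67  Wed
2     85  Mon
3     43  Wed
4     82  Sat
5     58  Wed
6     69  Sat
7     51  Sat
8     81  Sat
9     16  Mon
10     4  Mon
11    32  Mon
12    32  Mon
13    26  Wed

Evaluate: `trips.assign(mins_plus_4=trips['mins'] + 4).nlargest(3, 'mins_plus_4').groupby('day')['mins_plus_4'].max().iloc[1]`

add column mins_plus_4 = trips['mins'] + 4:
    mins  day  mins_plus_4
0     46  Sat           50
1     67  Wed           71
2     85  Mon           89
3     43  Wed           47
4     82  Sat           86
5     58  Wed           62
6     69  Sat           73
7     51  Sat           55
8     81  Sat           85
9     16  Mon           20
10     4  Mon            8
11    32  Mon           36
12    32  Mon           36
13    26  Wed           30
take 3 rows with largest mins_plus_4:
   mins  day  mins_plus_4
2    85  Mon           89
4    82  Sat           86
8    81  Sat           85
group by day, max of mins_plus_4:
day
Mon    89
Sat    86
Name: mins_plus_4, dtype: int64

86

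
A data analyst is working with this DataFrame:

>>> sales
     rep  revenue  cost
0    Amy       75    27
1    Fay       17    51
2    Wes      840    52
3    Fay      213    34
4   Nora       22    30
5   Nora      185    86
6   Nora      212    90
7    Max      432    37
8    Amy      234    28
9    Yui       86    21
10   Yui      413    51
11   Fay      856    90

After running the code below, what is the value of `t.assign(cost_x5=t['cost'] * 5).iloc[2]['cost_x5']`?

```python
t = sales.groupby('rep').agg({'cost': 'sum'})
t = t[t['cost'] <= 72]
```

260

group by rep, sum of cost:
      cost
rep       
Amy     55
Fay    175
Max     37
Nora   206
Wes     52
Yui     72
filter rows where cost <= 72:
     cost
rep      
Amy    55
Max    37
Wes    52
Yui    72
add column cost_x5 = t['cost'] * 5:
     cost  cost_x5
rep               
Amy    55      275
Max    37      185
Wes    52      260
Yui    72      360
The value at position 2, column 'cost_x5' is 260.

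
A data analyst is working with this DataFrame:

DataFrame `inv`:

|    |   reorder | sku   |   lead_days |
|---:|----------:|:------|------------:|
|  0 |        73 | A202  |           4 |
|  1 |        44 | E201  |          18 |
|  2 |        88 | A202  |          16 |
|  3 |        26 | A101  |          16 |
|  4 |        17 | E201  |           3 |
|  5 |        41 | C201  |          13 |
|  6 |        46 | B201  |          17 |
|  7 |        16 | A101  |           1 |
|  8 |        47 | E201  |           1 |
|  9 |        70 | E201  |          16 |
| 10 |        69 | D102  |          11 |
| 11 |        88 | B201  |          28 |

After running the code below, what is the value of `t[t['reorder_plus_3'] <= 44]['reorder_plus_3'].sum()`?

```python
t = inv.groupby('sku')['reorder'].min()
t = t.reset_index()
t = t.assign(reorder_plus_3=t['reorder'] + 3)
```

83

group by sku, min of reorder:
sku
A101    16
A202    73
B201    46
C201    41
D102    69
E201    17
Name: reorder, dtype: int64
reset_index():
    sku  reorder
0  A101       16
1  A202       73
2  B201       46
3  C201       41
4  D102       69
5  E201       17
add column reorder_plus_3 = t['reorder'] + 3:
    sku  reorder  reorder_plus_3
0  A101       16              19
1  A202       73              76
2  B201       46              49
3  C201       41              44
4  D102       69              72
5  E201       17              20
filter rows where reorder_plus_3 <= 44:
    sku  reorder  reorder_plus_3
0  A101       16              19
3  C201       41              44
5  E201       17              20
So sum() = 83.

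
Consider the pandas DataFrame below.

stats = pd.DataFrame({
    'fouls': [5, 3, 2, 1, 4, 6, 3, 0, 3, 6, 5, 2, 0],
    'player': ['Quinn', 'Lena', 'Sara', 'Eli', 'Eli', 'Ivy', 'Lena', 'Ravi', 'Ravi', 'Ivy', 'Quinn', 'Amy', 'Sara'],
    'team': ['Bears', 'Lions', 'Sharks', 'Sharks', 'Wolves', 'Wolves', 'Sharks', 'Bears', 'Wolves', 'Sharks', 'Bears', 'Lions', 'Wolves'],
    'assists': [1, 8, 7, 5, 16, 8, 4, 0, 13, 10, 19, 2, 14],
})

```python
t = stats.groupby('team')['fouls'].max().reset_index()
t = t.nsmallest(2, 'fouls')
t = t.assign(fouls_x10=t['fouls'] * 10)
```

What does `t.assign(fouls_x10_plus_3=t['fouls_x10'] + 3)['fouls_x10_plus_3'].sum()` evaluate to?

86

group by team, max of fouls:
team
Bears     5
Lions     3
Sharks    6
Wolves    6
Name: fouls, dtype: int64
reset_index():
     team  fouls
0   Bears      5
1   Lions      3
2  Sharks      6
3  Wolves      6
take 2 rows with smallest fouls:
    team  fouls
1  Lions      3
0  Bears      5
add column fouls_x10 = t['fouls'] * 10:
    team  fouls  fouls_x10
1  Lions      3         30
0  Bears      5         50
add column fouls_x10_plus_3 = t['fouls_x10'] + 3:
    team  fouls  fouls_x10  fouls_x10_plus_3
1  Lions      3         30                33
0  Bears      5         50                53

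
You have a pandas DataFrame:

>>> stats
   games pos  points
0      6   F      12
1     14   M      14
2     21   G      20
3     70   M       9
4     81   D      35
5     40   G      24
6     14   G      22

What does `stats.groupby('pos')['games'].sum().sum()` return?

group by pos, sum of games:
pos
D    81
F     6
G    75
M    84
Name: games, dtype: int64
sum of the resulting series → 246

246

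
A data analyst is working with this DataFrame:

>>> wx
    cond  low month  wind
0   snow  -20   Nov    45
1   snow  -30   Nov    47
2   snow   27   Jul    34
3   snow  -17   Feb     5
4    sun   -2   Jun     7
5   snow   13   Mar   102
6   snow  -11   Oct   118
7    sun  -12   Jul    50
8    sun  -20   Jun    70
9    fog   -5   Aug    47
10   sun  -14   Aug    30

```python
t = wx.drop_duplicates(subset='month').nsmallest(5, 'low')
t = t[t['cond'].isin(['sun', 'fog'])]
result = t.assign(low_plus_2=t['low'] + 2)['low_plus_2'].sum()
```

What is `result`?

-3

drop duplicate month (keep=first):
   cond  low month  wind
0  snow  -20   Nov    45
2  snow   27   Jul    34
3  snow  -17   Feb     5
4   sun   -2   Jun     7
5  snow   13   Mar   102
6  snow  -11   Oct   118
9   fog   -5   Aug    47
take 5 rows with smallest low:
   cond  low month  wind
0  snow  -20   Nov    45
3  snow  -17   Feb     5
6  snow  -11   Oct   118
9   fog   -5   Aug    47
4   sun   -2   Jun     7
filter rows where cond in ['sun', 'fog']:
  cond  low month  wind
9  fog   -5   Aug    47
4  sun   -2   Jun     7
add column low_plus_2 = t['low'] + 2:
  cond  low month  wind  low_plus_2
9  fog   -5   Aug    47          -3
4  sun   -2   Jun     7           0
The sum of column 'low_plus_2' is -3.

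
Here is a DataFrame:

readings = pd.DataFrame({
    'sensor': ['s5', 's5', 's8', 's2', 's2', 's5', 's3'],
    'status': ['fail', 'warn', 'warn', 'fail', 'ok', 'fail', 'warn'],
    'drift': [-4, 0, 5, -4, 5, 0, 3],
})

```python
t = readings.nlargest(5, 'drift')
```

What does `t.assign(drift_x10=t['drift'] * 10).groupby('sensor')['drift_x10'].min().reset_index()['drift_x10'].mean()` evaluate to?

32.5

take 5 rows with largest drift:
  sensor status  drift
2     s8   warn      5
4     s2     ok      5
6     s3   warn      3
1     s5   warn      0
5     s5   fail      0
add column drift_x10 = t['drift'] * 10:
  sensor status  drift  drift_x10
2     s8   warn      5         50
4     s2     ok      5         50
6     s3   warn      3         30
1     s5   warn      0          0
5     s5   fail      0          0
group by sensor, min of drift_x10:
sensor
s2    50
s3    30
s5     0
s8    50
Name: drift_x10, dtype: int64
reset_index():
  sensor  drift_x10
0     s2         50
1     s3         30
2     s5          0
3     s8         50
mean of column 'drift_x10' → 32.5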